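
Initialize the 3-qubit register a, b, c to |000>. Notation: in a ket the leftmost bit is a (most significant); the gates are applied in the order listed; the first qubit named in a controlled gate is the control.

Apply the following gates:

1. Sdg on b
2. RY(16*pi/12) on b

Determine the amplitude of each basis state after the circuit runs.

The resulting statevector has amplitude -1/2 on |000>, sqrt(3)/2 on |010>, and 0 on every other basis state.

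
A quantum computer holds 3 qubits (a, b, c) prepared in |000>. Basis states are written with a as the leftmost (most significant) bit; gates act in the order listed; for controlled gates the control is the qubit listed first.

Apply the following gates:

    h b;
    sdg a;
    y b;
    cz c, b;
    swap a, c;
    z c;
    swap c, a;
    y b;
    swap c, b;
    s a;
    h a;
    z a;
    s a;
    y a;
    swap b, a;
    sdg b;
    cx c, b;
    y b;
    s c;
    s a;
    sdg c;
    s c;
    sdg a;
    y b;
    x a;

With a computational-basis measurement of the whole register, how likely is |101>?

A full measurement returns |101> with probability 1/4.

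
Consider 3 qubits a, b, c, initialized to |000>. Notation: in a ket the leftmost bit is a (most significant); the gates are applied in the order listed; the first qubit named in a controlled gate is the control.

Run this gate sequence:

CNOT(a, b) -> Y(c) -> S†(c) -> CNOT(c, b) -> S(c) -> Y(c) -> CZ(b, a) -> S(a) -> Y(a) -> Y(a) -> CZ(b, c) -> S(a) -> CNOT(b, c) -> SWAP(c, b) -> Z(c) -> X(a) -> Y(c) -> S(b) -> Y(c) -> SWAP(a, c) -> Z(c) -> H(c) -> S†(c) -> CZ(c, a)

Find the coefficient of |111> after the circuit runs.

|111> carries amplitude sqrt(2)/2 in the final state.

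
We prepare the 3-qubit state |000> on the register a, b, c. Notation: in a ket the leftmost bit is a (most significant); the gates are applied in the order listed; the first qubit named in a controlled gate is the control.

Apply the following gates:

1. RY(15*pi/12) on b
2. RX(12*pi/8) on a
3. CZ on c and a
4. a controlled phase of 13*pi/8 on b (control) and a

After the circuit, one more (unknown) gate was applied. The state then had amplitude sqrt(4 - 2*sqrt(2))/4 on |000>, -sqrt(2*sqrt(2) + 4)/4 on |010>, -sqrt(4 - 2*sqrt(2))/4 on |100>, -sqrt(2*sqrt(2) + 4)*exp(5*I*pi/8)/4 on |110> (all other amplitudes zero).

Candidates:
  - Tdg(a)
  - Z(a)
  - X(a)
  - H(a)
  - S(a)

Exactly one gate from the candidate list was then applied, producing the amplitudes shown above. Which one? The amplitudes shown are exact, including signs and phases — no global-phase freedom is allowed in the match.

The unique candidate consistent with the amplitudes is S(a).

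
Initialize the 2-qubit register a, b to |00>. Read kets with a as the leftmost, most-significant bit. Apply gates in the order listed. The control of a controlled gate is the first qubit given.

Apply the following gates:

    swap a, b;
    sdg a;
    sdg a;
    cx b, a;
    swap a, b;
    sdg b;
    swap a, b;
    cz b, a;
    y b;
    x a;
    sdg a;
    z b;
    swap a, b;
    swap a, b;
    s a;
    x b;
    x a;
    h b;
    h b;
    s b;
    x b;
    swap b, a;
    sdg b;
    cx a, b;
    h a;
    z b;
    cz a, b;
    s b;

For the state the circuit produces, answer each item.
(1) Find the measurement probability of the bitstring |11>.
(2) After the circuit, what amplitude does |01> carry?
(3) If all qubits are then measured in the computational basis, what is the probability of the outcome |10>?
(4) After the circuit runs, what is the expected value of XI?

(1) A full measurement returns |11> with probability 1/2.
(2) The final state's coefficient on |01> equals -sqrt(2)/2.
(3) The probability of measuring |10> is 0.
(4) In the final state, XI has expectation 1.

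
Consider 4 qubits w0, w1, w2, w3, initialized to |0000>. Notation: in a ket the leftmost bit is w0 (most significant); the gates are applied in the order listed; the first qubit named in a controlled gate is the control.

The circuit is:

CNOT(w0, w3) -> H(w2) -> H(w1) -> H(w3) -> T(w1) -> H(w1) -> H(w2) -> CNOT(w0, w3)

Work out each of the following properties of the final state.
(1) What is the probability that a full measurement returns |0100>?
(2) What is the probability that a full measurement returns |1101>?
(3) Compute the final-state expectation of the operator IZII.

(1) Outcome |0100> occurs with probability 1/4 - sqrt(2)/8.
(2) Outcome |1101> occurs with probability 0.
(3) The observable IZII averages to sqrt(2)/2.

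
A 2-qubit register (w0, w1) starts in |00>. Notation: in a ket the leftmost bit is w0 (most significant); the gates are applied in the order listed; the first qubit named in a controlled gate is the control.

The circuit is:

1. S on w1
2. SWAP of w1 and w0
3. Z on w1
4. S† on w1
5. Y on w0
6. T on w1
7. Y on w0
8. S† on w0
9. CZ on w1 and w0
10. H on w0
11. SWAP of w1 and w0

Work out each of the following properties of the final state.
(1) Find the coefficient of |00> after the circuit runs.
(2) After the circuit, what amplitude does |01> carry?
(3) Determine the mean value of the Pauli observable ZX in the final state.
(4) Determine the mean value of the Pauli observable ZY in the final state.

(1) The amplitude on |00> is sqrt(2)/2.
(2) |01> carries amplitude sqrt(2)/2 in the final state.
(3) The expectation value of ZX is 1.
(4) In the final state, ZY has expectation 0.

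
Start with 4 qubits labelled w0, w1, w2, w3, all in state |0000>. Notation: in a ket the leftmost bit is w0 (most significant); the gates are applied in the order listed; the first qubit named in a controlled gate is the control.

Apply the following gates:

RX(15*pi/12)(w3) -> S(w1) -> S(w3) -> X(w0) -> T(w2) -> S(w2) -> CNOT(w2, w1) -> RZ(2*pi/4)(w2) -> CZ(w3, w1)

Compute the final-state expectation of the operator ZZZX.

The expectation value of ZZZX is sqrt(2)/2.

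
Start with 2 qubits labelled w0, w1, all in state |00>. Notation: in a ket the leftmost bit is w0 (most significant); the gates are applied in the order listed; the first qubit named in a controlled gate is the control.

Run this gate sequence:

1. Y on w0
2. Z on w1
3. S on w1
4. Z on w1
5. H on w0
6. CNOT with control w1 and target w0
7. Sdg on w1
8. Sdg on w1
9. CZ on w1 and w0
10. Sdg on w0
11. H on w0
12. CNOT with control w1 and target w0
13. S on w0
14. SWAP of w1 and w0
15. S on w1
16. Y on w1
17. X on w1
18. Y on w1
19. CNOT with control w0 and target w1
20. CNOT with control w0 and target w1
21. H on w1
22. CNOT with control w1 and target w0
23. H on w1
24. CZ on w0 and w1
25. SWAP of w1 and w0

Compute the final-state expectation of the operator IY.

The expectation value of IY is 1.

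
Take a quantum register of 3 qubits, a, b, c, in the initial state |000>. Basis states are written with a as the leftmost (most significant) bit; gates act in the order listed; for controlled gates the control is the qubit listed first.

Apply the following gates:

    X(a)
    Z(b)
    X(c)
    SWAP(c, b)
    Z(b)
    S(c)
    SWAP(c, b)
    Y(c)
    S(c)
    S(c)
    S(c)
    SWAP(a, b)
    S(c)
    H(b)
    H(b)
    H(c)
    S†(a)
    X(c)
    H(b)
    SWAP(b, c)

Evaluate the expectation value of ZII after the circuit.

The observable ZII averages to 1.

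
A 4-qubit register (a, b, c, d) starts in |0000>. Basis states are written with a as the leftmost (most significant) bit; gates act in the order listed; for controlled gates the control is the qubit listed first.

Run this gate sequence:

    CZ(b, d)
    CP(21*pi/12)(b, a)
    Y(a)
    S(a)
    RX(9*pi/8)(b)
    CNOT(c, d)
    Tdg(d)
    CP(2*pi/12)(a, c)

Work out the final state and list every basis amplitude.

The resulting statevector has amplitude cos(7*pi/16) on |1000>, I*cos(pi/16) on |1100>, and 0 on every other basis state.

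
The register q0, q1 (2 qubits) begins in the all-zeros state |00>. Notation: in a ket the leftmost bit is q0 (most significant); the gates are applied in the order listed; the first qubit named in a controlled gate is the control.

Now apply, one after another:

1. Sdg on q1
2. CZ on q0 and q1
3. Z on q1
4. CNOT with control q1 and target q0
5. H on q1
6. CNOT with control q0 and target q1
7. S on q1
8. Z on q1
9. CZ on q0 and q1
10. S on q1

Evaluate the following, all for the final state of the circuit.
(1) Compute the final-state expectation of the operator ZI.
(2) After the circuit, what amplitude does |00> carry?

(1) The expectation value of ZI is 1.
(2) |00> carries amplitude sqrt(2)/2 in the final state.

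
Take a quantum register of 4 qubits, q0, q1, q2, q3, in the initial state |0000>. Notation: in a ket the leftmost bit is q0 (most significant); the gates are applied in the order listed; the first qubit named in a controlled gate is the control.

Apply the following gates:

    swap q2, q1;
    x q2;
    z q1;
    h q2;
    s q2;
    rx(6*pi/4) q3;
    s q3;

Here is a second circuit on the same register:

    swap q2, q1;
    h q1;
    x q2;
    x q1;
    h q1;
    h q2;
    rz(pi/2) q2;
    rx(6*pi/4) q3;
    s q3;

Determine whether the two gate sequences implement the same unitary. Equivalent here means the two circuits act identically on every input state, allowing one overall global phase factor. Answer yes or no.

Yes: on every input state the two circuits agree up to one overall phase factor.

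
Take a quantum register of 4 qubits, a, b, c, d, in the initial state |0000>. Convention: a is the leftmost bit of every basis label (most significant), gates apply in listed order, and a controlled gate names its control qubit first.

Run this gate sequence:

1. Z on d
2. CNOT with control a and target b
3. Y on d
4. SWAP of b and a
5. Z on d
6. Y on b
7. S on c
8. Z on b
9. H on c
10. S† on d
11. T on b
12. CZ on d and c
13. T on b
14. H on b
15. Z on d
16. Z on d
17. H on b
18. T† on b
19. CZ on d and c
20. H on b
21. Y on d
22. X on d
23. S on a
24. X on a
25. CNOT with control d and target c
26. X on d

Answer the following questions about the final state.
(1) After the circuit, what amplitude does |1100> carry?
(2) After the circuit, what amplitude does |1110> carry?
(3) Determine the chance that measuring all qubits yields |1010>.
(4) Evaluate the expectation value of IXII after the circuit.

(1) The final state's coefficient on |1100> equals -exp(I*pi/4)/2. Key observation: steps 12-19 multiply out to the identity, so the circuit reduces to the remaining gates.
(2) |1110> carries amplitude -exp(I*pi/4)/2 in the final state.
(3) The probability of measuring |1010> is 1/4.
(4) In the final state, IXII has expectation -1.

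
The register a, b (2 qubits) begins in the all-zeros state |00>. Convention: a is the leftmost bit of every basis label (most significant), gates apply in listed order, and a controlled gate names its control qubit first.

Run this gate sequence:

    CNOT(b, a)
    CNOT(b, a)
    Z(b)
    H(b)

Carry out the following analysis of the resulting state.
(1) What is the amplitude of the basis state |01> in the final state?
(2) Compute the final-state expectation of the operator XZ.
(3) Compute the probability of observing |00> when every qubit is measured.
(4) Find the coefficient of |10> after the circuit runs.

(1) The amplitude on |01> is sqrt(2)/2.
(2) The observable XZ averages to 0.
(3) A full measurement returns |00> with probability 1/2.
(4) |10> carries amplitude 0 in the final state.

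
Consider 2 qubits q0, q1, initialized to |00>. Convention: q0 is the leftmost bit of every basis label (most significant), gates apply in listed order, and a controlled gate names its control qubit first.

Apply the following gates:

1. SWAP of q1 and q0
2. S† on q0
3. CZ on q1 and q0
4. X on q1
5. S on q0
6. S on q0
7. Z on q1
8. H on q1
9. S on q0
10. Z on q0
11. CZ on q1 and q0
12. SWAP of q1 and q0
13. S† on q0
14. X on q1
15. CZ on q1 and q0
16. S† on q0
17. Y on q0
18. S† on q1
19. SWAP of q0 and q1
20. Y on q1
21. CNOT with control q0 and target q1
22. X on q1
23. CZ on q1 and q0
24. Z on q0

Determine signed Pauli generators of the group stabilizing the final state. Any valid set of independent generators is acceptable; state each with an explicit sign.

The final state is stabilized by the group generated by +IX, -ZI; other independent generating sets are equally valid.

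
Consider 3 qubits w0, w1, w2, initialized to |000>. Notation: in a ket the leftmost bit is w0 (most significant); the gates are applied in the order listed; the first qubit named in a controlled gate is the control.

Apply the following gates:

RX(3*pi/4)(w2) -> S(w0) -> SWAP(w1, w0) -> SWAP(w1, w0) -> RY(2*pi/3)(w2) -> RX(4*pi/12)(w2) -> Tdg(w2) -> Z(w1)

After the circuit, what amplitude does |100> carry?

The final state's coefficient on |100> equals 0. Key observation: the block from step 3 through step 4 cancels to the identity and can be dropped.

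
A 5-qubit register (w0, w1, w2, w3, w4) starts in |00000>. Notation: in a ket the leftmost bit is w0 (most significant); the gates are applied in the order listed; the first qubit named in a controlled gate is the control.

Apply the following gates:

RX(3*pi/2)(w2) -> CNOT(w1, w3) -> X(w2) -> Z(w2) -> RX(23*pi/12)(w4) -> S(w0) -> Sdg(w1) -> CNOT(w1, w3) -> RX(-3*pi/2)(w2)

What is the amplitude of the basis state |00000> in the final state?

|00000> carries amplitude -I*sqrt(3*sqrt(2) + 6)/4 - I*sqrt(2 - sqrt(2))/4 in the final state.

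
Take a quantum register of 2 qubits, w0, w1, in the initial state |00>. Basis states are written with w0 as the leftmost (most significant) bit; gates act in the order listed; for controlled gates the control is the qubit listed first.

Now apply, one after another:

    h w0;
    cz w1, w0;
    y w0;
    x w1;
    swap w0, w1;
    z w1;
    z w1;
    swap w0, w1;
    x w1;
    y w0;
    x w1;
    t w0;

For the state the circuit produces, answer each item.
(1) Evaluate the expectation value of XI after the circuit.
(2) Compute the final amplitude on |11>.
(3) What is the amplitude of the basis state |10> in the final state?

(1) The observable XI averages to sqrt(2)/2.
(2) The amplitude on |11> is sqrt(2)*exp(I*pi/4)/2.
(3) The final state's coefficient on |10> equals 0.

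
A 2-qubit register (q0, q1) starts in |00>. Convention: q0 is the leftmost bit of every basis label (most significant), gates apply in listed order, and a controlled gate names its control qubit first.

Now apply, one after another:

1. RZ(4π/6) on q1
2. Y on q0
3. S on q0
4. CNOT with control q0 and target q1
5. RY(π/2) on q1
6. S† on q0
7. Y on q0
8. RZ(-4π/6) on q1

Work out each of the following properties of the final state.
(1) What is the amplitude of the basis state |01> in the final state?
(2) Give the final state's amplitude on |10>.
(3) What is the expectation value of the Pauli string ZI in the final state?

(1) The final state's coefficient on |01> equals -sqrt(2)*exp(I*pi/3)/2.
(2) The final state's coefficient on |10> equals 0.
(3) In the final state, ZI has expectation 1.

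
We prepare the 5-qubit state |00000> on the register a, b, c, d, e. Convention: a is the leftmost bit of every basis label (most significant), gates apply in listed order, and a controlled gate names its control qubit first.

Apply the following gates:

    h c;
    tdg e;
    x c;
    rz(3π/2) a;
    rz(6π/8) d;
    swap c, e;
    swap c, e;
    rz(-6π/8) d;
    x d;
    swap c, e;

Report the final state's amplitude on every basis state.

The final amplitudes are -sqrt(2)*exp(I*pi/4)/2 on |00010>, -sqrt(2)*exp(I*pi/4)/2 on |00011>, and 0 on every other basis state.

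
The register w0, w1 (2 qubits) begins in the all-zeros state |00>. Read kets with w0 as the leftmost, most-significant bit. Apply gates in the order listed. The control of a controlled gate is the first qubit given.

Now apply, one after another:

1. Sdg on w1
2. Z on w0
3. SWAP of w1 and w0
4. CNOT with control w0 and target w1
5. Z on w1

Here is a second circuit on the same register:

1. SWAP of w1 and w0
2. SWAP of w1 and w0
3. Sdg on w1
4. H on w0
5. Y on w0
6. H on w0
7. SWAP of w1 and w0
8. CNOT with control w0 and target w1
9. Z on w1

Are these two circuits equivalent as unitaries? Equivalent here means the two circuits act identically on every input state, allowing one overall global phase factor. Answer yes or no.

No — the two circuits implement different unitaries, even allowing a global phase.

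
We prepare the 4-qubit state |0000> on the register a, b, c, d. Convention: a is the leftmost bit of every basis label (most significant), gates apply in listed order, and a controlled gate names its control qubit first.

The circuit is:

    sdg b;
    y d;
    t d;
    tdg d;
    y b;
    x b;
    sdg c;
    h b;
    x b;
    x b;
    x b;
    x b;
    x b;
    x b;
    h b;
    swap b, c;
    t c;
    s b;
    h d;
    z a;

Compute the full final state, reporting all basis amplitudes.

The resulting statevector has amplitude -sqrt(2)/2 on |0000>, sqrt(2)/2 on |0001>, and 0 on every other basis state. Key observation: gates 8-15 undo each other exactly, leaving only the rest of the circuit to track.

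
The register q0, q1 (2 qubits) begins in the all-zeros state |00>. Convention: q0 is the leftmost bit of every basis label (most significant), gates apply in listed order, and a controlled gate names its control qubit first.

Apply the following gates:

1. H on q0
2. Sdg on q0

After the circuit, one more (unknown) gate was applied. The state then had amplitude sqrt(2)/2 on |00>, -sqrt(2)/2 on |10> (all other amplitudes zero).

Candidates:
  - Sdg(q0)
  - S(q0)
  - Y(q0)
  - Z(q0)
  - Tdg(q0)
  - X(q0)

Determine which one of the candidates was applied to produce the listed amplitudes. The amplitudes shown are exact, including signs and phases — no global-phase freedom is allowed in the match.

The applied gate was Sdg(q0).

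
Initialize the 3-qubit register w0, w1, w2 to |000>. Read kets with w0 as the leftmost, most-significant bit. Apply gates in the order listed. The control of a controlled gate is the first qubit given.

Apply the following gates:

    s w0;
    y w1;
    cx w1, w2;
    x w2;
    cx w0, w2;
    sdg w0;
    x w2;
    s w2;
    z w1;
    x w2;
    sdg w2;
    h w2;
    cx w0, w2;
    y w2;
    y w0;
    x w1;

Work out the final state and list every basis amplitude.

The final amplitudes are sqrt(2)/2 on |100>, -sqrt(2)/2 on |101>, and 0 on every other basis state.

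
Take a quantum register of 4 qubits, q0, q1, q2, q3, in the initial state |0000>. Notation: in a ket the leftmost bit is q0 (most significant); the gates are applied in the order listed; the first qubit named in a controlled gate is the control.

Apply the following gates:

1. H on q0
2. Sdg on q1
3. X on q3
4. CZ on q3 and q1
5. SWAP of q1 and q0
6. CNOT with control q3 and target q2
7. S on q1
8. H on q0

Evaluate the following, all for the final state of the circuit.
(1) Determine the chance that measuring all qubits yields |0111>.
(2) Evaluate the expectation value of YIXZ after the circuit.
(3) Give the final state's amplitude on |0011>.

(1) Outcome |0111> occurs with probability 1/4.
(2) The observable YIXZ averages to 0.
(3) The final state's coefficient on |0011> equals 1/2.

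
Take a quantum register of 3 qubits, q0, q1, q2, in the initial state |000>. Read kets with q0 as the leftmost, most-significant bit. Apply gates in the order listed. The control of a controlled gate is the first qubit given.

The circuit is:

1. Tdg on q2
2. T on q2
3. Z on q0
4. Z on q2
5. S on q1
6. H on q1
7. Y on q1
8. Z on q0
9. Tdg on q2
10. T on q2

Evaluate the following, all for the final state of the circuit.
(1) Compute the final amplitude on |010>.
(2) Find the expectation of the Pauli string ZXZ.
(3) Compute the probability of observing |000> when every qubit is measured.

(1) The amplitude on |010> is sqrt(2)*I/2.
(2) The observable ZXZ averages to -1.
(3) The probability of measuring |000> is 1/2.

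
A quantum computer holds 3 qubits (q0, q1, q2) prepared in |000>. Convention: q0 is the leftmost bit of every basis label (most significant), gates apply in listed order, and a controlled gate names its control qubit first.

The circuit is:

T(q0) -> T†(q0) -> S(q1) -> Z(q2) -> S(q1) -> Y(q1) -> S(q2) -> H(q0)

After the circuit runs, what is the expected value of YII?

The observable YII averages to 0.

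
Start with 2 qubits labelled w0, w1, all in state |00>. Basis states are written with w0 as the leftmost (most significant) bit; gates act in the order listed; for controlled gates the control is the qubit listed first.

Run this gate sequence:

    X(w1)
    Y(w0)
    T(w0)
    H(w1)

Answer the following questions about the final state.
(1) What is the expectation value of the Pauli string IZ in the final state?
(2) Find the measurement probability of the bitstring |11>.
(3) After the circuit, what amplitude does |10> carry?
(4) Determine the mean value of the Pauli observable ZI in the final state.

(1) The expectation value of IZ is 0.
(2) The probability of measuring |11> is 1/2.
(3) |10> carries amplitude sqrt(2)*exp(3*I*pi/4)/2 in the final state.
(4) The expectation value of ZI is -1.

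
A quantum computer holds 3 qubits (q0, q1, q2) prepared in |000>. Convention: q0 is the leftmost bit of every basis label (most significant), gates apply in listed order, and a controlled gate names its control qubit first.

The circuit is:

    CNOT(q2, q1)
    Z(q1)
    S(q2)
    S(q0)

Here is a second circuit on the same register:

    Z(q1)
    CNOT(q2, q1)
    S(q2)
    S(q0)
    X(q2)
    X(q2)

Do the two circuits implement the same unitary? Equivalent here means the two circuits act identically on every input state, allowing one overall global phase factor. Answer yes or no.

No: there is an input state on which the two circuits produce genuinely different outputs (not merely differing by a phase).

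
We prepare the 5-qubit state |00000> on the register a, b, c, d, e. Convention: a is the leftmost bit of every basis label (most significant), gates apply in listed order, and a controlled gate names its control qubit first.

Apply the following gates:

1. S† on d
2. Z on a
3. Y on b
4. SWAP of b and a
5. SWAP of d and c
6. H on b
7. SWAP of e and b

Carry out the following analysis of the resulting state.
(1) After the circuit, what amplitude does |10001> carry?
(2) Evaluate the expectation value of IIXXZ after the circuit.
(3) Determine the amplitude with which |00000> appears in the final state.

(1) The final state's coefficient on |10001> equals sqrt(2)*I/2.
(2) In the final state, IIXXZ has expectation 0.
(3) The final state's coefficient on |00000> equals 0.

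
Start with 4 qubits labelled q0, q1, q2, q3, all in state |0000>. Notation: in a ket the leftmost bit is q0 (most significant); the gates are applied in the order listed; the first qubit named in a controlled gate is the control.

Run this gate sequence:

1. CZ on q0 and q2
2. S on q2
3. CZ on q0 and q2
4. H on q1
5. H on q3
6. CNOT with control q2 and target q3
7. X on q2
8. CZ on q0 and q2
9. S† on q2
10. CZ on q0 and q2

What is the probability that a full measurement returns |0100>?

Outcome |0100> occurs with probability 0.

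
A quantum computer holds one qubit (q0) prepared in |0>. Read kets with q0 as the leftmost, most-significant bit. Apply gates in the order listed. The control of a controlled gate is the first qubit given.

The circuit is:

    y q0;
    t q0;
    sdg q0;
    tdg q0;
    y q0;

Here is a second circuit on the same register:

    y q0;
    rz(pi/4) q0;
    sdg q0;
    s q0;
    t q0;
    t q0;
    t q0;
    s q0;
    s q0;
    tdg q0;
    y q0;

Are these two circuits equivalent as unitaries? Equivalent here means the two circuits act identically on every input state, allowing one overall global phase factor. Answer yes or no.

No: there is an input state on which the two circuits produce genuinely different outputs (not merely differing by a phase).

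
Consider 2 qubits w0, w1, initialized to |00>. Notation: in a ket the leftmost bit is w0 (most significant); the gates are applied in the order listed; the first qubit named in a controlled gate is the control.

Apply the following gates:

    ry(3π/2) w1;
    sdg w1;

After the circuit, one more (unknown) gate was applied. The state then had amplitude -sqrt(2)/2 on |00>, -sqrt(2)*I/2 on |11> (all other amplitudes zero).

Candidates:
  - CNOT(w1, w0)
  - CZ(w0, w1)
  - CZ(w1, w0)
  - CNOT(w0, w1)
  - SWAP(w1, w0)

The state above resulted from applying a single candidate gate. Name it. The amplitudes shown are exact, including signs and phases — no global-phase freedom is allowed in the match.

The applied gate was CNOT(w1, w0).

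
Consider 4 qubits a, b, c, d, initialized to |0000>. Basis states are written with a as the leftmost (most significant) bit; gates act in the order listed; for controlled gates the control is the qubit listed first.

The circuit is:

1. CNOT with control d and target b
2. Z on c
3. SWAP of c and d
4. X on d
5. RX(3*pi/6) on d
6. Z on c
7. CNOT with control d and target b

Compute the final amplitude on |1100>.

|1100> carries amplitude 0 in the final state.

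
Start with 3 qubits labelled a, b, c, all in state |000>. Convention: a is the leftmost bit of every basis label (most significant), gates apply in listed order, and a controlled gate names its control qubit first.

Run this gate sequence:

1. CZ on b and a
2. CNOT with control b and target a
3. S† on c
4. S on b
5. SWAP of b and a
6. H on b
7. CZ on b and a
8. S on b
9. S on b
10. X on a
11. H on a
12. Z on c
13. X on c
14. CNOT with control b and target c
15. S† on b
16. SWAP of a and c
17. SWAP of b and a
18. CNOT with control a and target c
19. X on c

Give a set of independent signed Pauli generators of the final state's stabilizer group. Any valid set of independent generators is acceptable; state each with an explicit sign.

The final state is stabilized by the group generated by +XYI, -IIX, -ZZI; other independent generating sets are equally valid.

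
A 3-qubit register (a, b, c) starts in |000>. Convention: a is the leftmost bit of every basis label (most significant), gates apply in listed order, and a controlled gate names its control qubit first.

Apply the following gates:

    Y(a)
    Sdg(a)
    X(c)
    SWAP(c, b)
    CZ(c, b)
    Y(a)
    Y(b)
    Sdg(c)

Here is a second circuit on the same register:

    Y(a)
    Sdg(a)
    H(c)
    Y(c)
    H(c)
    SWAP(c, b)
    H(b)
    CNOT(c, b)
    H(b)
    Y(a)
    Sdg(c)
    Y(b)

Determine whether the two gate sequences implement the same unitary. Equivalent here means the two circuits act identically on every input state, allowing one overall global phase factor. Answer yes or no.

No, they are not equivalent — no single phase factor reconciles the two unitaries.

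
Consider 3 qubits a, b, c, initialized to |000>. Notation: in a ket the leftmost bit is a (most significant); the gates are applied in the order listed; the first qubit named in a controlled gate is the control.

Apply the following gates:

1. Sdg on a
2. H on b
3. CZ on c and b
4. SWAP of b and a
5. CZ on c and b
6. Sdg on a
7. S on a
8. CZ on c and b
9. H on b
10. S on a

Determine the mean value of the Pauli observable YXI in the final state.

The observable YXI averages to 1.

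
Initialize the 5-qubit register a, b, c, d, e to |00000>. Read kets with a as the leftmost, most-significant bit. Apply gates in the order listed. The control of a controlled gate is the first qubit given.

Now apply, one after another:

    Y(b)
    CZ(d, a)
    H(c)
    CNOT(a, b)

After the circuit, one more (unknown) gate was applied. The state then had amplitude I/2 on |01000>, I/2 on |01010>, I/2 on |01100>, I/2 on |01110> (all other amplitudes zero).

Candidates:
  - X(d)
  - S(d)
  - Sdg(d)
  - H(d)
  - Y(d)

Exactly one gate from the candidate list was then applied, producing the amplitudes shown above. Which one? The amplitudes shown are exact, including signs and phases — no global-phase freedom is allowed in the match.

It was H(d) that produced the state shown.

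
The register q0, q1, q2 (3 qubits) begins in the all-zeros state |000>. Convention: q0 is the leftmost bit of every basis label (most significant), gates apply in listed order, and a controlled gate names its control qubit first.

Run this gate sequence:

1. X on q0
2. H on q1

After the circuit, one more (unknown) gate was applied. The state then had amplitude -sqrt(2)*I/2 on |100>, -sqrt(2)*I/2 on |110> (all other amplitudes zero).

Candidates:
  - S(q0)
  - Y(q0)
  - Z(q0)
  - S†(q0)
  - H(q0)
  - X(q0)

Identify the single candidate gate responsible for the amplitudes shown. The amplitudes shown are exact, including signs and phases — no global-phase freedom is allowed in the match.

It was S†(q0) that produced the state shown.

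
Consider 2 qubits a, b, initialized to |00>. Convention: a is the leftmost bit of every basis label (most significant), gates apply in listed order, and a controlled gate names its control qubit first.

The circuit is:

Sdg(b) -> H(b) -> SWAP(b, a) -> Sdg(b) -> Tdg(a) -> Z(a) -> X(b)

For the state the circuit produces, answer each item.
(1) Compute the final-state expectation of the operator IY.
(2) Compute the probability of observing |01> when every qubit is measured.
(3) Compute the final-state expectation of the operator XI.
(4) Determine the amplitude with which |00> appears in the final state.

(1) The observable IY averages to 0.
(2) The probability of measuring |01> is 1/2.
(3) The observable XI averages to -sqrt(2)/2.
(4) The amplitude on |00> is 0.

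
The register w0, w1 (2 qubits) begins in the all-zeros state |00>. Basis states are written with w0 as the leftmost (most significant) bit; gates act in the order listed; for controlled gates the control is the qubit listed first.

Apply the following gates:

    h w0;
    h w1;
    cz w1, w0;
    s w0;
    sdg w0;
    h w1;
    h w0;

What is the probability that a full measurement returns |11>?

A full measurement returns |11> with probability 1/4.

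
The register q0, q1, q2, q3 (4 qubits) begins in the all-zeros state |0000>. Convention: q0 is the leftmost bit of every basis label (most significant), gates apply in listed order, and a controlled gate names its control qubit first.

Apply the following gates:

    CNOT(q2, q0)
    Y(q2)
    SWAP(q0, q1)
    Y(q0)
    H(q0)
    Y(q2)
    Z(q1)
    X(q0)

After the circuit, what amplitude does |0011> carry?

|0011> carries amplitude 0 in the final state.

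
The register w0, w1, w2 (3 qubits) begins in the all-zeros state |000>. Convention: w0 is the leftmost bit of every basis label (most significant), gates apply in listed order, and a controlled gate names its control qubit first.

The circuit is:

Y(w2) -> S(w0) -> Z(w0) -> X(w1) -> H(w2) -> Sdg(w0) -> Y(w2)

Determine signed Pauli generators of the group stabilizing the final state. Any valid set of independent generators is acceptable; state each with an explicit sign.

The stabilizer group can be generated by +IIX, +ZII, -IZI, among other valid generating sets.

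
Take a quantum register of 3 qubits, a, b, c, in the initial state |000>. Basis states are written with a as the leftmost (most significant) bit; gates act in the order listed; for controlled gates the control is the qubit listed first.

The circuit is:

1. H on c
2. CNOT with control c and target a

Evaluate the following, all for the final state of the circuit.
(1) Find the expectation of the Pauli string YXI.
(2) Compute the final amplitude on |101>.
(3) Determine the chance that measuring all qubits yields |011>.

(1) The expectation value of YXI is 0.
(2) The final state's coefficient on |101> equals sqrt(2)/2.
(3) Outcome |011> occurs with probability 0.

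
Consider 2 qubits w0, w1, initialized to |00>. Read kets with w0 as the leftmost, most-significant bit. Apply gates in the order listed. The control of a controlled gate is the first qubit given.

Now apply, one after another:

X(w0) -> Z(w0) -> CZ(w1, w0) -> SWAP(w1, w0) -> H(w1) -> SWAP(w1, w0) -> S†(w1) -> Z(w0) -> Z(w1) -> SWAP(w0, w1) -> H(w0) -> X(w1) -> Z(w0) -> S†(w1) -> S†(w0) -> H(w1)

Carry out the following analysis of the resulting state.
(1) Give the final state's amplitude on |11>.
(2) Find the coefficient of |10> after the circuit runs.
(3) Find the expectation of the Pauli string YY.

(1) The final state's coefficient on |11> equals sqrt(2)*(1 - I)/4.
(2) |10> carries amplitude sqrt(2)*(-1 - I)/4 in the final state.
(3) In the final state, YY has expectation 1.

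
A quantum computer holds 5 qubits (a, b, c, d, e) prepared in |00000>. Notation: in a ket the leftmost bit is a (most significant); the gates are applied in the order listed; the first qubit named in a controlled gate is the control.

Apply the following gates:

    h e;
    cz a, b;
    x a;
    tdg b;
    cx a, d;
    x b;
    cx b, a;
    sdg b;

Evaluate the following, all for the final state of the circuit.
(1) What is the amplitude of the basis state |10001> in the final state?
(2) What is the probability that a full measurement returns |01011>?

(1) The final state's coefficient on |10001> equals 0.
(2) The probability of measuring |01011> is 1/2.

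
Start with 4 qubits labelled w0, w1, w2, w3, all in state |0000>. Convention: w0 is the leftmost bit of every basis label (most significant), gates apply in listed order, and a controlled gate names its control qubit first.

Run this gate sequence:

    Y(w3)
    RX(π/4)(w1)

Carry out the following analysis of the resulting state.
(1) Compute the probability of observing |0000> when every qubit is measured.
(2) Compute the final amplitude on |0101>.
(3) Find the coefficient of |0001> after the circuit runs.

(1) Outcome |0000> occurs with probability 0.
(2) The final state's coefficient on |0101> equals sqrt(2 - sqrt(2))/2.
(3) |0001> carries amplitude I*sqrt(sqrt(2) + 2)/2 in the final state.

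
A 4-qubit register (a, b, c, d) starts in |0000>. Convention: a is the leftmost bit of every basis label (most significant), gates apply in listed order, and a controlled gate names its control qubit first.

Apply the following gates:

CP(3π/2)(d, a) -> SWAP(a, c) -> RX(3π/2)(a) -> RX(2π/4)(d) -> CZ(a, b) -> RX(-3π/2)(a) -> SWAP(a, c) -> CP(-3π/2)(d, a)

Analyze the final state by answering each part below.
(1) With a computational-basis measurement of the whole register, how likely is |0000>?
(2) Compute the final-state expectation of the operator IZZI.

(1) Outcome |0000> occurs with probability 1/2.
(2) The expectation value of IZZI is 1.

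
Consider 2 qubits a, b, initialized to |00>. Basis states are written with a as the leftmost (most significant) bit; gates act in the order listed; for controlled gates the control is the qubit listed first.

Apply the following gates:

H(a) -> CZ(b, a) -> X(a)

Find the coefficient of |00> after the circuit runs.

The amplitude on |00> is sqrt(2)/2.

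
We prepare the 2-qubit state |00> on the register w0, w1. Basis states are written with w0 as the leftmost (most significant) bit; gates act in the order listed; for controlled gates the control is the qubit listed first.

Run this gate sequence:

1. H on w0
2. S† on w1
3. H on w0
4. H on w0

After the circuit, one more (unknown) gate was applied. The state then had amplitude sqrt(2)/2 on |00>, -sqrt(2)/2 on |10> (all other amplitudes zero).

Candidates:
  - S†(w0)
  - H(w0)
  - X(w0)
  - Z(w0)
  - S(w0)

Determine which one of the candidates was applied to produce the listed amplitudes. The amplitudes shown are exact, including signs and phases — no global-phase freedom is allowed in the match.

The unique candidate consistent with the amplitudes is Z(w0). Key observation: steps 3-4 multiply out to the identity, so the circuit reduces to the remaining gates.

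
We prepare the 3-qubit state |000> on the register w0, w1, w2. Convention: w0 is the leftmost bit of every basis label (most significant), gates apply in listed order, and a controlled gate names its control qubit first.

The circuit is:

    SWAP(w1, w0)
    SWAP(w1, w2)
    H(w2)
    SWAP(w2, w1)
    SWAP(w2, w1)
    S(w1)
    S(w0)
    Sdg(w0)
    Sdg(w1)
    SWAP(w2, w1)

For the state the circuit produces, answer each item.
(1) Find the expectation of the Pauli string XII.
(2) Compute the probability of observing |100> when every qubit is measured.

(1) The expectation value of XII is 0.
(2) Outcome |100> occurs with probability 0.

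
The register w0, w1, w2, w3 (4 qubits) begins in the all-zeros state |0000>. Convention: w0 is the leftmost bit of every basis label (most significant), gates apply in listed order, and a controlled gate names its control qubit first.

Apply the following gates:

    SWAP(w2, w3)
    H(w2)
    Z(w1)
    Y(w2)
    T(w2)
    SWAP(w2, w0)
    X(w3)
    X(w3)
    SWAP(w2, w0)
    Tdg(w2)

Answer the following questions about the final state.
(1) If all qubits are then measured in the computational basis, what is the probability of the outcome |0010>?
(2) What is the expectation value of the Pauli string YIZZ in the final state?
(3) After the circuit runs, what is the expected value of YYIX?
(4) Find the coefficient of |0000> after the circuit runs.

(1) A full measurement returns |0010> with probability 1/2. Key observation: steps 5-10 multiply out to the identity, so the circuit reduces to the remaining gates.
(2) The expectation value of YIZZ is 0.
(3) The observable YYIX averages to 0.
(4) The final state's coefficient on |0000> equals -sqrt(2)*I/2.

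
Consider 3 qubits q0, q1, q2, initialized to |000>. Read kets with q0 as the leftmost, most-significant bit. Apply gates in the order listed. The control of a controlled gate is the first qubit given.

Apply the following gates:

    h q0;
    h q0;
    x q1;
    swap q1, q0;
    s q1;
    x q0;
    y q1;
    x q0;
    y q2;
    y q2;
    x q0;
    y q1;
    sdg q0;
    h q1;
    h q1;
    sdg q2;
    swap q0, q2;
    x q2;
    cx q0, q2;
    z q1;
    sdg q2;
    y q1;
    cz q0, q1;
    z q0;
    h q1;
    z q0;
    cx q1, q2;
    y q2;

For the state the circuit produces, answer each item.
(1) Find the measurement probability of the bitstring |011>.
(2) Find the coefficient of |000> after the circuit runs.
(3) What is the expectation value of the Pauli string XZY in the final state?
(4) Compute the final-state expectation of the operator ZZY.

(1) A full measurement returns |011> with probability 1/2. Key observation: steps 7-12 multiply out to the identity, so the circuit reduces to the remaining gates.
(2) The amplitude on |000> is -sqrt(2)*I/2.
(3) The observable XZY averages to 0.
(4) The expectation value of ZZY is 0.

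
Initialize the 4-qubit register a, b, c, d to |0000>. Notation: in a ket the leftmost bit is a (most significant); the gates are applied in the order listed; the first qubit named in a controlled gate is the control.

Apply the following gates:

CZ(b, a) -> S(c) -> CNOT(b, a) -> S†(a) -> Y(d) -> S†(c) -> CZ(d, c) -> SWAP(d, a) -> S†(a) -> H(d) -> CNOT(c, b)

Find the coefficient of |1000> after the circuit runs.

The final state's coefficient on |1000> equals sqrt(2)/2.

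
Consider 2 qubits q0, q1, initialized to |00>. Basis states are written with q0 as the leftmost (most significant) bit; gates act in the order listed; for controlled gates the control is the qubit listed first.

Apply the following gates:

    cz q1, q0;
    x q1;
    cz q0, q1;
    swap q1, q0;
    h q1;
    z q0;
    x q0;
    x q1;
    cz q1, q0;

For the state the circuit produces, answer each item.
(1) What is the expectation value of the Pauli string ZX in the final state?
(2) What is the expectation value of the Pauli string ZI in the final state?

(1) The observable ZX averages to 1.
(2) In the final state, ZI has expectation 1.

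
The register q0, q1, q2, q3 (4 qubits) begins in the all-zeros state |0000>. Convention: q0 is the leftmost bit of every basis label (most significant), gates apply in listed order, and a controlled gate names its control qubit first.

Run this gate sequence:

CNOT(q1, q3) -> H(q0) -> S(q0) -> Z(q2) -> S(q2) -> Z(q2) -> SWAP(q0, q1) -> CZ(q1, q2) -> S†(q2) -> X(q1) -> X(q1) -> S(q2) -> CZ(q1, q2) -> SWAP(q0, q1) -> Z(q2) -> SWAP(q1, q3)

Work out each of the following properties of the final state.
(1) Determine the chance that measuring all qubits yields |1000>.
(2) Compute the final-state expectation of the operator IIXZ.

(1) Outcome |1000> occurs with probability 1/2.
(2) In the final state, IIXZ has expectation 0.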